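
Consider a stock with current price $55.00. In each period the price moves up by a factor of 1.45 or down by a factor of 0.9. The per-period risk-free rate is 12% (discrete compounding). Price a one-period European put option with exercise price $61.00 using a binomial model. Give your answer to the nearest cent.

$6.16

Risk-neutral probability p = (1 + 0.12 − 0.9)/(1.45 − 0.9) = 0.2200/0.5500 = 0.4000
Terminal stock prices: S_u = 79.75, S_d = 49.5
Terminal payoffs (K − S): max(-18.75, 0) = 0, max(11.5, 0) = 11.5
Node 0 (S = 55): V_0 = 1/1.12·[0.4000·0.0000 + 0.6000·11.5000] = 6.1607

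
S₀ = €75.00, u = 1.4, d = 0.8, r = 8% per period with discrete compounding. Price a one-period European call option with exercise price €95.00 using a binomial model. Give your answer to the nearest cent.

Risk-neutral probability p = (1 + 0.08 − 0.8)/(1.4 − 0.8) = 0.2800/0.6000 = 0.4667
Terminal stock prices: S_u = 105, S_d = 60
Terminal payoffs (S − K): max(10, 0) = 10, max(-35, 0) = 0
Node 0 (S = 75): V_0 = 1/1.08·[0.4667·10.0000 + 0.5333·0.0000] = 4.3210

€4.32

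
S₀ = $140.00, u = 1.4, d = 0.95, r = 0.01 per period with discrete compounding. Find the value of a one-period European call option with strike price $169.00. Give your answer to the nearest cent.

Risk-neutral probability p = (1 + 0.01 − 0.95)/(1.4 − 0.95) = 0.0600/0.4500 = 0.1333
Terminal stock prices: S_u = 196, S_d = 133
Terminal payoffs (S − K): max(27, 0) = 27, max(-36, 0) = 0
Node 0 (S = 140): V_0 = 1/1.01·[0.1333·27.0000 + 0.8667·0.0000] = 3.5644

$3.56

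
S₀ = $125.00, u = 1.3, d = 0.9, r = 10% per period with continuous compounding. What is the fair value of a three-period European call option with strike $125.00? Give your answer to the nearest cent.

$35.30

Risk-neutral probability p = (e^0.1 − 0.9)/(1.3 − 0.9) = 0.2052/0.4000 = 0.5129
Terminal stock prices: S_uuu = 274.6, S_uud = 190.1, S_udd = 131.6, S_ddd = 91.13
Terminal payoffs (S − K): max(149.6, 0) = 149.6, max(65.13, 0) = 65.13, max(6.625, 0) = 6.625, max(-33.87, 0) = 0
Node uu (S = 211.3): V_uu = e^(−0.1)·[0.5129·149.6250 + 0.4871·65.1250] = 98.1453
Node ud (S = 146.2): V_ud = e^(−0.1)·[0.5129·65.1250 + 0.4871·6.6250] = 33.1453
Node dd (S = 101.2): V_dd = e^(−0.1)·[0.5129·6.6250 + 0.4871·0.0000] = 3.0748
Node u (S = 162.5): V_u = e^(−0.1)·[0.5129·98.1453 + 0.4871·33.1453] = 60.1587
Node d (S = 112.5): V_d = e^(−0.1)·[0.5129·33.1453 + 0.4871·3.0748] = 16.7384
Node 0 (S = 125): V_0 = e^(−0.1)·[0.5129·60.1587 + 0.4871·16.7384] = 35.2976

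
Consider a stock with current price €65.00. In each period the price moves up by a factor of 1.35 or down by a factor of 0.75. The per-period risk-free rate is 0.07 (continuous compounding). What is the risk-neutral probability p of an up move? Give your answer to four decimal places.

Risk-neutral probability p = (e^0.07 − 0.75)/(1.35 − 0.75) = 0.3225/0.6000 = 0.5375

p = 0.5375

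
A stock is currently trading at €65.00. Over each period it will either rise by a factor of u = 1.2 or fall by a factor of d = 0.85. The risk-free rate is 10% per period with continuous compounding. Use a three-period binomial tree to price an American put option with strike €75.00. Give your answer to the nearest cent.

Risk-neutral probability p = (e^0.1 − 0.85)/(1.2 − 0.85) = 0.2552/0.3500 = 0.7291
Terminal stock prices: S_uuu = 112.3, S_uud = 79.56, S_udd = 56.35, S_ddd = 39.92
Terminal payoffs (K − S): max(-37.32, 0) = 0, max(-4.56, 0) = 0, max(18.65, 0) = 18.65, max(35.08, 0) = 35.08
Node uu (S = 93.6): continuation = e^(−0.1)·[0.7291·0.0000 + 0.2709·0.0000] = 0.0000; exercise value = 0.0000 ≤ continuation, so V_uu = 0.0000
Node ud (S = 66.3): continuation = e^(−0.1)·[0.7291·0.0000 + 0.2709·18.6450] = 4.5709; exercise value = 8.7000 > continuation, so V_ud = 8.7000 (exercise)
Node dd (S = 46.96): continuation = e^(−0.1)·[0.7291·18.6450 + 0.2709·35.0819] = 20.9003; exercise value = 28.0375 > continuation, so V_dd = 28.0375 (exercise)
Node u (S = 78): continuation = e^(−0.1)·[0.7291·0.0000 + 0.2709·8.7000] = 2.1329; exercise value = 0.0000 ≤ continuation, so V_u = 2.1329
Node d (S = 55.25): continuation = e^(−0.1)·[0.7291·8.7000 + 0.2709·28.0375] = 12.6128; exercise value = 19.7500 > continuation, so V_d = 19.7500 (exercise)
Node 0 (S = 65): continuation = e^(−0.1)·[0.7291·2.1329 + 0.2709·19.7500] = 6.2489; exercise value = 10.0000 > continuation, so V_0 = 10.0000 (exercise)

€10.00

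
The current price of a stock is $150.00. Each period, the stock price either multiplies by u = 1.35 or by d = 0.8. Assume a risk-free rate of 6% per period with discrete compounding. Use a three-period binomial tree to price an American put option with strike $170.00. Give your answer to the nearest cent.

$29.33

Risk-neutral probability p = (1 + 0.06 − 0.8)/(1.35 − 0.8) = 0.2600/0.5500 = 0.4727
Terminal stock prices: S_uuu = 369.1, S_uud = 218.7, S_udd = 129.6, S_ddd = 76.8
Terminal payoffs (K − S): max(-199.1, 0) = 0, max(-48.7, 0) = 0, max(40.4, 0) = 40.4, max(93.2, 0) = 93.2
Node uu (S = 273.4): continuation = 1/1.06·[0.4727·0.0000 + 0.5273·0.0000] = 0.0000; exercise value = 0.0000 ≤ continuation, so V_uu = 0.0000
Node ud (S = 162): continuation = 1/1.06·[0.4727·0.0000 + 0.5273·40.4000] = 20.0961; exercise value = 8.0000 ≤ continuation, so V_ud = 20.0961
Node dd (S = 96): continuation = 1/1.06·[0.4727·40.4000 + 0.5273·93.2000] = 64.3774; exercise value = 74.0000 > continuation, so V_dd = 74.0000 (exercise)
Node u (S = 202.5): continuation = 1/1.06·[0.4727·0.0000 + 0.5273·20.0961] = 9.9963; exercise value = 0.0000 ≤ continuation, so V_u = 9.9963
Node d (S = 120): continuation = 1/1.06·[0.4727·20.0961 + 0.5273·74.0000] = 45.7718; exercise value = 50.0000 > continuation, so V_d = 50.0000 (exercise)
Node 0 (S = 150): continuation = 1/1.06·[0.4727·9.9963 + 0.5273·50.0000] = 29.3294; exercise value = 20.0000 ≤ continuation, so V_0 = 29.3294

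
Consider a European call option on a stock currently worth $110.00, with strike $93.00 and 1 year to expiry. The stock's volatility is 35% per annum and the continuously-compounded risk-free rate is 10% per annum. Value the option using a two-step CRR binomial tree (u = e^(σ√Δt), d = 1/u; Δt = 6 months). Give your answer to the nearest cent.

$30.80

CRR parameters: u = e^(σ√Δt) = e^(0.35·√0.5) = 1.2808, d = 1/u = 0.7808
Per-period rate: rΔt = 0.1·0.5 = 0.05, so R = e^0.05 = 1.0513
Risk-neutral probability p = (e^0.05 − 0.7808)/(1.2808 − 0.7808) = 0.2705/0.5000 = 0.5410
Terminal stock prices: S_uu = 180.5, S_ud = 110, S_dd = 67.05
Terminal payoffs (S − K): max(87.45, 0) = 87.45, max(17, 0) = 17, max(-25.95, 0) = 0
Node u (S = 140.9): V_u = e^(−0.05)·[0.5410·87.4502 + 0.4590·17.0000] = 52.4240
Node d (S = 85.88): V_d = e^(−0.05)·[0.5410·17.0000 + 0.4590·0.0000] = 8.7481
Node 0 (S = 110): V_0 = e^(−0.05)·[0.5410·52.4240 + 0.4590·8.7481] = 30.7967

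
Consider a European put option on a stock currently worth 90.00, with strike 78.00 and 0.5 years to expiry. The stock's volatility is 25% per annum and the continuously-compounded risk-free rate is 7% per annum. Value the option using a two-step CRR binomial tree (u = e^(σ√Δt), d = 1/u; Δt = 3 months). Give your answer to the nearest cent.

CRR parameters: u = e^(σ√Δt) = e^(0.25·√0.25) = 1.1331, d = 1/u = 0.8825
Per-period rate: rΔt = 0.07·0.25 = 0.0175, so R = e^0.0175 = 1.0177
Risk-neutral probability p = (e^0.0175 − 0.8825)/(1.1331 − 0.8825) = 0.1352/0.2507 = 0.5392
Terminal stock prices: S_uu = 115.6, S_ud = 90, S_dd = 70.09
Terminal payoffs (K − S): max(-37.56, 0) = 0, max(-12, 0) = 0, max(7.908, 0) = 7.908
Node u (S = 102): V_u = e^(−0.0175)·[0.5392·0.0000 + 0.4608·0.0000] = 0.0000
Node d (S = 79.42): V_d = e^(−0.0175)·[0.5392·0.0000 + 0.4608·7.9079] = 3.5806
Node 0 (S = 90): V_0 = e^(−0.0175)·[0.5392·0.0000 + 0.4608·3.5806] = 1.6212

1.62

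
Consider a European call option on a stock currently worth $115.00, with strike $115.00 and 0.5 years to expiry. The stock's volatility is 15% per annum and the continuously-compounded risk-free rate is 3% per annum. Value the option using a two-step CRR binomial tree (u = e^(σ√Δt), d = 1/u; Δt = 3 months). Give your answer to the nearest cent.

CRR parameters: u = e^(σ√Δt) = e^(0.15·√0.25) = 1.0779, d = 1/u = 0.9277
Per-period rate: rΔt = 0.03·0.25 = 0.0075, so R = e^0.0075 = 1.0075
Risk-neutral probability p = (e^0.0075 − 0.9277)/(1.0779 − 0.9277) = 0.0798/0.1501 = 0.5314
Terminal stock prices: S_uu = 133.6, S_ud = 115, S_dd = 98.98
Terminal payoffs (S − K): max(18.61, 0) = 18.61, max(0, 0) = 0, max(-16.02, 0) = 0
Node u (S = 124): V_u = e^(−0.0075)·[0.5314·18.6109 + 0.4686·0.0000] = 9.8160
Node d (S = 106.7): V_d = e^(−0.0075)·[0.5314·0.0000 + 0.4686·0.0000] = 0.0000
Node 0 (S = 115): V_0 = e^(−0.0075)·[0.5314·9.8160 + 0.4686·0.0000] = 5.1772

$5.18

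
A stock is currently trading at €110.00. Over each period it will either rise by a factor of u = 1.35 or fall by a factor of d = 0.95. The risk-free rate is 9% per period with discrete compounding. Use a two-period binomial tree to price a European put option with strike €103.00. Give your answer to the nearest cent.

Risk-neutral probability p = (1 + 0.09 − 0.95)/(1.35 − 0.95) = 0.1400/0.4000 = 0.3500
Terminal stock prices: S_uu = 200.5, S_ud = 141.1, S_dd = 99.27
Terminal payoffs (K − S): max(-97.48, 0) = 0, max(-38.07, 0) = 0, max(3.725, 0) = 3.725
Node u (S = 148.5): V_u = 1/1.09·[0.3500·0.0000 + 0.6500·0.0000] = 0.0000
Node d (S = 104.5): V_d = 1/1.09·[0.3500·0.0000 + 0.6500·3.7250] = 2.2213
Node 0 (S = 110): V_0 = 1/1.09·[0.3500·0.0000 + 0.6500·2.2213] = 1.3246

€1.32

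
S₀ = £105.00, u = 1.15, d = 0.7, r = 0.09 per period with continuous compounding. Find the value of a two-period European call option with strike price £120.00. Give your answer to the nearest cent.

Risk-neutral probability p = (e^0.09 − 0.7)/(1.15 − 0.7) = 0.3942/0.4500 = 0.8759
Terminal stock prices: S_uu = 138.9, S_ud = 84.52, S_dd = 51.45
Terminal payoffs (S − K): max(18.86, 0) = 18.86, max(-35.48, 0) = 0, max(-68.55, 0) = 0
Node u (S = 120.7): V_u = e^(−0.09)·[0.8759·18.8625 + 0.1241·0.0000] = 15.1004
Node d (S = 73.5): V_d = e^(−0.09)·[0.8759·0.0000 + 0.1241·0.0000] = 0.0000
Node 0 (S = 105): V_0 = e^(−0.09)·[0.8759·15.1004 + 0.1241·0.0000] = 12.0886

£12.09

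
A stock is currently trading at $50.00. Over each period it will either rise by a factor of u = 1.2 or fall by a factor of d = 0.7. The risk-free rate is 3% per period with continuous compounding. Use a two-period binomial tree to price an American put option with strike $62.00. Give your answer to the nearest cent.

$13.11

Risk-neutral probability p = (e^0.03 − 0.7)/(1.2 − 0.7) = 0.3305/0.5000 = 0.6609
Terminal stock prices: S_uu = 72, S_ud = 42, S_dd = 24.5
Terminal payoffs (K − S): max(-10, 0) = 0, max(20, 0) = 20, max(37.5, 0) = 37.5
Node u (S = 60): continuation = e^(−0.03)·[0.6609·0.0000 + 0.3391·20.0000] = 6.5814; exercise value = 2.0000 ≤ continuation, so V_u = 6.5814
Node d (S = 35): continuation = e^(−0.03)·[0.6609·20.0000 + 0.3391·37.5000] = 25.1676; exercise value = 27.0000 > continuation, so V_d = 27.0000 (exercise)
Node 0 (S = 50): continuation = e^(−0.03)·[0.6609·6.5814 + 0.3391·27.0000] = 13.1060; exercise value = 12.0000 ≤ continuation, so V_0 = 13.1060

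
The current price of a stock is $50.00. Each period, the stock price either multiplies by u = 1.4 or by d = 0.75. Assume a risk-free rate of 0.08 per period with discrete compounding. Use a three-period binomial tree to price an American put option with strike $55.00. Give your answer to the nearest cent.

Risk-neutral probability p = (1 + 0.08 − 0.75)/(1.4 − 0.75) = 0.3300/0.6500 = 0.5077
Terminal stock prices: S_uuu = 137.2, S_uud = 73.5, S_udd = 39.38, S_ddd = 21.09
Terminal payoffs (K − S): max(-82.2, 0) = 0, max(-18.5, 0) = 0, max(15.62, 0) = 15.62, max(33.91, 0) = 33.91
Node uu (S = 98): continuation = 1/1.08·[0.5077·0.0000 + 0.4923·0.0000] = 0.0000; exercise value = 0.0000 ≤ continuation, so V_uu = 0.0000
Node ud (S = 52.5): continuation = 1/1.08·[0.5077·0.0000 + 0.4923·15.6250] = 7.1225; exercise value = 2.5000 ≤ continuation, so V_ud = 7.1225
Node dd (S = 28.12): continuation = 1/1.08·[0.5077·15.6250 + 0.4923·33.9062] = 22.8009; exercise value = 26.8750 > continuation, so V_dd = 26.8750 (exercise)
Node u (S = 70): continuation = 1/1.08·[0.5077·0.0000 + 0.4923·7.1225] = 3.2467; exercise value = 0.0000 ≤ continuation, so V_u = 3.2467
Node d (S = 37.5): continuation = 1/1.08·[0.5077·7.1225 + 0.4923·26.8750] = 15.5989; exercise value = 17.5000 > continuation, so V_d = 17.5000 (exercise)
Node 0 (S = 50): continuation = 1/1.08·[0.5077·3.2467 + 0.4923·17.5000] = 9.5034; exercise value = 5.0000 ≤ continuation, so V_0 = 9.5034

$9.50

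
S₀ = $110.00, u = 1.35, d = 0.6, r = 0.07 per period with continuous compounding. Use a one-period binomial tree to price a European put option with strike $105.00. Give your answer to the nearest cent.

$13.45

Risk-neutral probability p = (e^0.07 − 0.6)/(1.35 − 0.6) = 0.4725/0.7500 = 0.6300
Terminal stock prices: S_u = 148.5, S_d = 66
Terminal payoffs (K − S): max(-43.5, 0) = 0, max(39, 0) = 39
Node 0 (S = 110): V_0 = e^(−0.07)·[0.6300·0.0000 + 0.3700·39.0000] = 13.4540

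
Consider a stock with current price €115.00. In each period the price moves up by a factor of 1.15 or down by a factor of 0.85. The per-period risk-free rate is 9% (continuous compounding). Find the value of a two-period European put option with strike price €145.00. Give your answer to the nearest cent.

€10.04

Risk-neutral probability p = (e^0.09 − 0.85)/(1.15 − 0.85) = 0.2442/0.3000 = 0.8139
Terminal stock prices: S_uu = 152.1, S_ud = 112.4, S_dd = 83.09
Terminal payoffs (K − S): max(-7.087, 0) = 0, max(32.59, 0) = 32.59, max(61.91, 0) = 61.91
Node u (S = 132.2): V_u = e^(−0.09)·[0.8139·0.0000 + 0.1861·32.5875] = 5.5421
Node d (S = 97.75): V_d = e^(−0.09)·[0.8139·32.5875 + 0.1861·61.9125] = 34.7700
Node 0 (S = 115): V_0 = e^(−0.09)·[0.8139·5.5421 + 0.1861·34.7700] = 10.0359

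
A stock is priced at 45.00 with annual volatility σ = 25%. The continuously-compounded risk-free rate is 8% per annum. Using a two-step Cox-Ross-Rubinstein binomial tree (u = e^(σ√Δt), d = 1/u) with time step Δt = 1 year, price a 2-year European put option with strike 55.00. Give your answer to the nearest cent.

CRR parameters: u = e^(σ√Δt) = e^(0.25·√1) = 1.2840, d = 1/u = 0.7788
Per-period rate: rΔt = 0.08·1 = 0.08, so R = e^0.08 = 1.0833
Risk-neutral probability p = (e^0.08 − 0.7788)/(1.2840 − 0.7788) = 0.3045/0.5052 = 0.6027
Terminal stock prices: S_uu = 74.19, S_ud = 45, S_dd = 27.29
Terminal payoffs (K − S): max(-19.19, 0) = 0, max(10, 0) = 10, max(27.71, 0) = 27.71
Node u (S = 57.78): V_u = e^(−0.08)·[0.6027·0.0000 + 0.3973·10.0000] = 3.6678
Node d (S = 35.05): V_d = e^(−0.08)·[0.6027·10.0000 + 0.3973·27.7061] = 15.7254
Node 0 (S = 45): V_0 = e^(−0.08)·[0.6027·3.6678 + 0.3973·15.7254] = 7.8082

7.81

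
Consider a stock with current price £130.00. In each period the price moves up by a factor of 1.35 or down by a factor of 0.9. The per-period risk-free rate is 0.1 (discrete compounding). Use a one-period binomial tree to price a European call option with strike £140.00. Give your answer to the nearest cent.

£14.34

Risk-neutral probability p = (1 + 0.1 − 0.9)/(1.35 − 0.9) = 0.2000/0.4500 = 0.4444
Terminal stock prices: S_u = 175.5, S_d = 117
Terminal payoffs (S − K): max(35.5, 0) = 35.5, max(-23, 0) = 0
Node 0 (S = 130): V_0 = 1/1.1·[0.4444·35.5000 + 0.5556·0.0000] = 14.3434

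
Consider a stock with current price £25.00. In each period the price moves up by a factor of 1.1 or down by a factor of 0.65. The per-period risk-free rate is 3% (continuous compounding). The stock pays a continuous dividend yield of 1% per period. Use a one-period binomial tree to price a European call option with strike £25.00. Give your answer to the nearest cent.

£2.00

Per-period risk-free factor R = e^0.03 = 1.0305; dividend-adjusted growth = e^(0.03−0.01) = 1.0202.
Risk-neutral probability p = (1.0202 − 0.65)/(1.1 − 0.65) = 0.3702/0.4500 = 0.8227
Terminal stock prices: S_u = 27.5, S_d = 16.25
Terminal payoffs (S − K): max(2.5, 0) = 2.5, max(-8.75, 0) = 0
Node 0 (S = 25): V_0 = e^(−0.03)·[0.8227·2.5000 + 0.1773·0.0000] = 1.9959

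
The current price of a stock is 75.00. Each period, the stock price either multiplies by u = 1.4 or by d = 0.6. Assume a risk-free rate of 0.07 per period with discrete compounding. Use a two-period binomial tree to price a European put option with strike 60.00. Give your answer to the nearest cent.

Risk-neutral probability p = (1 + 0.07 − 0.6)/(1.4 − 0.6) = 0.4700/0.8000 = 0.5875
Terminal stock prices: S_uu = 147, S_ud = 63, S_dd = 27
Terminal payoffs (K − S): max(-87, 0) = 0, max(-3, 0) = 0, max(33, 0) = 33
Node u (S = 105): V_u = 1/1.07·[0.5875·0.0000 + 0.4125·0.0000] = 0.0000
Node d (S = 45): V_d = 1/1.07·[0.5875·0.0000 + 0.4125·33.0000] = 12.7220
Node 0 (S = 75): V_0 = 1/1.07·[0.5875·0.0000 + 0.4125·12.7220] = 4.9045

4.90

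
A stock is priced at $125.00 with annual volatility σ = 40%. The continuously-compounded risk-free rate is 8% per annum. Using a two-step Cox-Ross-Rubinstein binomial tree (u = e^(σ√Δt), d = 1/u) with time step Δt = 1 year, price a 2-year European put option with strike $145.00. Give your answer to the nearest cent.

$27.24

CRR parameters: u = e^(σ√Δt) = e^(0.4·√1) = 1.4918, d = 1/u = 0.6703
Per-period rate: rΔt = 0.08·1 = 0.08, so R = e^0.08 = 1.0833
Risk-neutral probability p = (e^0.08 − 0.6703)/(1.4918 − 0.6703) = 0.4130/0.8215 = 0.5027
Terminal stock prices: S_uu = 278.2, S_ud = 125, S_dd = 56.17
Terminal payoffs (K − S): max(-133.2, 0) = 0, max(20, 0) = 20, max(88.83, 0) = 88.83
Node u (S = 186.5): V_u = e^(−0.08)·[0.5027·0.0000 + 0.4973·20.0000] = 9.1814
Node d (S = 83.79): V_d = e^(−0.08)·[0.5027·20.0000 + 0.4973·88.8339] = 50.0619
Node 0 (S = 125): V_0 = e^(−0.08)·[0.5027·9.1814 + 0.4973·50.0619] = 27.2425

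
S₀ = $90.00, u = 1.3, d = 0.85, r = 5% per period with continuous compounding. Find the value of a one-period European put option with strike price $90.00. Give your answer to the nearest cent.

Risk-neutral probability p = (e^0.05 − 0.85)/(1.3 − 0.85) = 0.2013/0.4500 = 0.4473
Terminal stock prices: S_u = 117, S_d = 76.5
Terminal payoffs (K − S): max(-27, 0) = 0, max(13.5, 0) = 13.5
Node 0 (S = 90): V_0 = e^(−0.05)·[0.4473·0.0000 + 0.5527·13.5000] = 7.0979

$7.10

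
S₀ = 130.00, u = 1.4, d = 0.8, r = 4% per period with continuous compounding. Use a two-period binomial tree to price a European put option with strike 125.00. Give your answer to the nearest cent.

Risk-neutral probability p = (e^0.04 − 0.8)/(1.4 − 0.8) = 0.2408/0.6000 = 0.4014
Terminal stock prices: S_uu = 254.8, S_ud = 145.6, S_dd = 83.2
Terminal payoffs (K − S): max(-129.8, 0) = 0, max(-20.6, 0) = 0, max(41.8, 0) = 41.8
Node u (S = 182): V_u = e^(−0.04)·[0.4014·0.0000 + 0.5986·0.0000] = 0.0000
Node d (S = 104): V_d = e^(−0.04)·[0.4014·0.0000 + 0.5986·41.8000] = 24.0423
Node 0 (S = 130): V_0 = e^(−0.04)·[0.4014·0.0000 + 0.5986·24.0423] = 13.8286

13.83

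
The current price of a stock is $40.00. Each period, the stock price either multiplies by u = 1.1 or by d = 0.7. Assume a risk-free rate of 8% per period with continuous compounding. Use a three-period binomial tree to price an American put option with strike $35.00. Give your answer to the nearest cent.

Risk-neutral probability p = (e^0.08 − 0.7)/(1.1 − 0.7) = 0.3833/0.4000 = 0.9582
Terminal stock prices: S_uuu = 53.24, S_uud = 33.88, S_udd = 21.56, S_ddd = 13.72
Terminal payoffs (K − S): max(-18.24, 0) = 0, max(1.12, 0) = 1.12, max(13.44, 0) = 13.44, max(21.28, 0) = 21.28
Node uu (S = 48.4): continuation = e^(−0.08)·[0.9582·0.0000 + 0.0418·1.1200] = 0.0432; exercise value = 0.0000 ≤ continuation, so V_uu = 0.0432
Node ud (S = 30.8): continuation = e^(−0.08)·[0.9582·1.1200 + 0.0418·13.4400] = 1.5091; exercise value = 4.2000 > continuation, so V_ud = 4.2000 (exercise)
Node dd (S = 19.6): continuation = e^(−0.08)·[0.9582·13.4400 + 0.0418·21.2800] = 12.7091; exercise value = 15.4000 > continuation, so V_dd = 15.4000 (exercise)
Node u (S = 44): continuation = e^(−0.08)·[0.9582·0.0432 + 0.0418·4.2000] = 0.2002; exercise value = 0.0000 ≤ continuation, so V_u = 0.2002
Node d (S = 28): continuation = e^(−0.08)·[0.9582·4.2000 + 0.0418·15.4000] = 4.3091; exercise value = 7.0000 > continuation, so V_d = 7.0000 (exercise)
Node 0 (S = 40): continuation = e^(−0.08)·[0.9582·0.2002 + 0.0418·7.0000] = 0.4471; exercise value = 0.0000 ≤ continuation, so V_0 = 0.4471

$0.45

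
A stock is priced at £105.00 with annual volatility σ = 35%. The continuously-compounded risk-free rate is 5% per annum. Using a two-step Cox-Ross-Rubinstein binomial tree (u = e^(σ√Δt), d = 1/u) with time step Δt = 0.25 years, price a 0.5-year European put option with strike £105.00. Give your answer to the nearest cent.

CRR parameters: u = e^(σ√Δt) = e^(0.35·√0.25) = 1.1912, d = 1/u = 0.8395
Per-period rate: rΔt = 0.05·0.25 = 0.0125, so R = e^0.0125 = 1.0126
Risk-neutral probability p = (e^0.0125 − 0.8395)/(1.1912 − 0.8395) = 0.1731/0.3518 = 0.4921
Terminal stock prices: S_uu = 149, S_ud = 105, S_dd = 73.99
Terminal payoffs (K − S): max(-44, 0) = 0, max(0, 0) = 0, max(31.01, 0) = 31.01
Node u (S = 125.1): V_u = e^(−0.0125)·[0.4921·0.0000 + 0.5079·0.0000] = 0.0000
Node d (S = 88.14): V_d = e^(−0.0125)·[0.4921·0.0000 + 0.5079·31.0078] = 15.5527
Node 0 (S = 105): V_0 = e^(−0.0125)·[0.4921·0.0000 + 0.5079·15.5527] = 7.8008

£7.80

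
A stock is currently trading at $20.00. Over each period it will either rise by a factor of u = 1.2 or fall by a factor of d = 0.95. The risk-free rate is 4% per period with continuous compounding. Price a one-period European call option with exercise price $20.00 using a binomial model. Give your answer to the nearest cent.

$1.40

Risk-neutral probability p = (e^0.04 − 0.95)/(1.2 − 0.95) = 0.0908/0.2500 = 0.3632
Terminal stock prices: S_u = 24, S_d = 19
Terminal payoffs (S − K): max(4, 0) = 4, max(-1, 0) = 0
Node 0 (S = 20): V_0 = e^(−0.04)·[0.3632·4.0000 + 0.6368·0.0000] = 1.3960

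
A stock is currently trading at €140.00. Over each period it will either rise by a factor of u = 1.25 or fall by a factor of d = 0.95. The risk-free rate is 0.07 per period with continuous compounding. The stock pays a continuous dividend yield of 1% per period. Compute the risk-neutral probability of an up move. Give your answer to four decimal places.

p = 0.3728

Per-period risk-free factor R = e^0.07 = 1.0725; dividend-adjusted growth = e^(0.07−0.01) = 1.0618.
Risk-neutral probability p = (1.0618 − 0.95)/(1.25 − 0.95) = 0.1118/0.3000 = 0.3728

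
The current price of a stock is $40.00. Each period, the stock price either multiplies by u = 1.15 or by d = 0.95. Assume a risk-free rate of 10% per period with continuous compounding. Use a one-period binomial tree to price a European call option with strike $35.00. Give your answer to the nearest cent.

Risk-neutral probability p = (e^0.1 − 0.95)/(1.15 − 0.95) = 0.1552/0.2000 = 0.7759
Terminal stock prices: S_u = 46, S_d = 38
Terminal payoffs (S − K): max(11, 0) = 11, max(3, 0) = 3
Node 0 (S = 40): V_0 = e^(−0.1)·[0.7759·11.0000 + 0.2241·3.0000] = 8.3307

$8.33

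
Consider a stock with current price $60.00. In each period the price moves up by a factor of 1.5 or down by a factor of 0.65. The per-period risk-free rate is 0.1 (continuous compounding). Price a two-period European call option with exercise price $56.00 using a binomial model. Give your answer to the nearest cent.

$19.57

Risk-neutral probability p = (e^0.1 − 0.65)/(1.5 − 0.65) = 0.4552/0.8500 = 0.5355
Terminal stock prices: S_uu = 135, S_ud = 58.5, S_dd = 25.35
Terminal payoffs (S − K): max(79, 0) = 79, max(2.5, 0) = 2.5, max(-30.65, 0) = 0
Node u (S = 90): V_u = e^(−0.1)·[0.5355·79.0000 + 0.4645·2.5000] = 39.3291
Node d (S = 39): V_d = e^(−0.1)·[0.5355·2.5000 + 0.4645·0.0000] = 1.2113
Node 0 (S = 60): V_0 = e^(−0.1)·[0.5355·39.3291 + 0.4645·1.2113] = 19.5655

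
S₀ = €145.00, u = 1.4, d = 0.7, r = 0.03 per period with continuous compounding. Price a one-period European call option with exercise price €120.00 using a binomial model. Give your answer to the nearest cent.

€38.02

Risk-neutral probability p = (e^0.03 − 0.7)/(1.4 − 0.7) = 0.3305/0.7000 = 0.4721
Terminal stock prices: S_u = 203, S_d = 101.5
Terminal payoffs (S − K): max(83, 0) = 83, max(-18.5, 0) = 0
Node 0 (S = 145): V_0 = e^(−0.03)·[0.4721·83.0000 + 0.5279·0.0000] = 38.0244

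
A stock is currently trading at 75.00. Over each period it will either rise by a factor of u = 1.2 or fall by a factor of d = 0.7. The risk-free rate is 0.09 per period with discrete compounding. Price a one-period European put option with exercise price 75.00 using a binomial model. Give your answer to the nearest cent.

Risk-neutral probability p = (1 + 0.09 − 0.7)/(1.2 − 0.7) = 0.3900/0.5000 = 0.7800
Terminal stock prices: S_u = 90, S_d = 52.5
Terminal payoffs (K − S): max(-15, 0) = 0, max(22.5, 0) = 22.5
Node 0 (S = 75): V_0 = 1/1.09·[0.7800·0.0000 + 0.2200·22.5000] = 4.5413

4.54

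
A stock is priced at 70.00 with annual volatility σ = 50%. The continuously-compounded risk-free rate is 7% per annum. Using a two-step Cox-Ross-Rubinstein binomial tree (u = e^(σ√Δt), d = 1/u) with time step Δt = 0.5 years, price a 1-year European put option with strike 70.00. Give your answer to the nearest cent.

9.58

CRR parameters: u = e^(σ√Δt) = e^(0.5·√0.5) = 1.4241, d = 1/u = 0.7022
Per-period rate: rΔt = 0.07·0.5 = 0.035, so R = e^0.035 = 1.0356
Risk-neutral probability p = (e^0.035 − 0.7022)/(1.4241 − 0.7022) = 0.3334/0.7219 = 0.4619
Terminal stock prices: S_uu = 142, S_ud = 70, S_dd = 34.51
Terminal payoffs (K − S): max(-71.97, 0) = 0, max(0, 0) = 0, max(35.49, 0) = 35.49
Node u (S = 99.69): V_u = e^(−0.035)·[0.4619·0.0000 + 0.5381·0.0000] = 0.0000
Node d (S = 49.15): V_d = e^(−0.035)·[0.4619·0.0000 + 0.5381·35.4852] = 18.4392
Node 0 (S = 70): V_0 = e^(−0.035)·[0.4619·0.0000 + 0.5381·18.4392] = 9.5816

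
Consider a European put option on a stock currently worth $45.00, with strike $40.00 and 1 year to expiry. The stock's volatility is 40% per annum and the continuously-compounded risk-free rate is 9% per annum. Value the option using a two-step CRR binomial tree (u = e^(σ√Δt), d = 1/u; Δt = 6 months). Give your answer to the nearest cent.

CRR parameters: u = e^(σ√Δt) = e^(0.4·√0.5) = 1.3269, d = 1/u = 0.7536
Per-period rate: rΔt = 0.09·0.5 = 0.045, so R = e^0.045 = 1.0460
Risk-neutral probability p = (e^0.045 − 0.7536)/(1.3269 − 0.7536) = 0.2924/0.5733 = 0.5100
Terminal stock prices: S_uu = 79.23, S_ud = 45, S_dd = 25.56
Terminal payoffs (K − S): max(-39.23, 0) = 0, max(-5, 0) = 0, max(14.44, 0) = 14.44
Node u (S = 59.71): V_u = e^(−0.045)·[0.5100·0.0000 + 0.4900·0.0000] = 0.0000
Node d (S = 33.91): V_d = e^(−0.045)·[0.5100·0.0000 + 0.4900·14.4413] = 6.7642
Node 0 (S = 45): V_0 = e^(−0.045)·[0.5100·0.0000 + 0.4900·6.7642] = 3.1683

$3.17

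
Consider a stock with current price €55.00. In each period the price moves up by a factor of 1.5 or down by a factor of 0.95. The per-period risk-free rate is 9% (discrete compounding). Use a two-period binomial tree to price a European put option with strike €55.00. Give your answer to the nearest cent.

€2.51

Risk-neutral probability p = (1 + 0.09 − 0.95)/(1.5 − 0.95) = 0.1400/0.5500 = 0.2545
Terminal stock prices: S_uu = 123.8, S_ud = 78.38, S_dd = 49.64
Terminal payoffs (K − S): max(-68.75, 0) = 0, max(-23.38, 0) = 0, max(5.363, 0) = 5.363
Node u (S = 82.5): V_u = 1/1.09·[0.2545·0.0000 + 0.7455·0.0000] = 0.0000
Node d (S = 52.25): V_d = 1/1.09·[0.2545·0.0000 + 0.7455·5.3625] = 3.6674
Node 0 (S = 55): V_0 = 1/1.09·[0.2545·0.0000 + 0.7455·3.6674] = 2.5082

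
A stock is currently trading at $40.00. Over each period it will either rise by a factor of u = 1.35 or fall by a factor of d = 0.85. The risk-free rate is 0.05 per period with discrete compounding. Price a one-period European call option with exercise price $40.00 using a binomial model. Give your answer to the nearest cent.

$5.33

Risk-neutral probability p = (1 + 0.05 − 0.85)/(1.35 − 0.85) = 0.2000/0.5000 = 0.4000
Terminal stock prices: S_u = 54, S_d = 34
Terminal payoffs (S − K): max(14, 0) = 14, max(-6, 0) = 0
Node 0 (S = 40): V_0 = 1/1.05·[0.4000·14.0000 + 0.6000·0.0000] = 5.3333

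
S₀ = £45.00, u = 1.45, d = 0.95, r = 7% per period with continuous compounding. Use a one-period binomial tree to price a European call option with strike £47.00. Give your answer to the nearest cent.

£4.17

Risk-neutral probability p = (e^0.07 − 0.95)/(1.45 − 0.95) = 0.1225/0.5000 = 0.2450
Terminal stock prices: S_u = 65.25, S_d = 42.75
Terminal payoffs (S − K): max(18.25, 0) = 18.25, max(-4.25, 0) = 0
Node 0 (S = 45): V_0 = e^(−0.07)·[0.2450·18.2500 + 0.7550·0.0000] = 4.1692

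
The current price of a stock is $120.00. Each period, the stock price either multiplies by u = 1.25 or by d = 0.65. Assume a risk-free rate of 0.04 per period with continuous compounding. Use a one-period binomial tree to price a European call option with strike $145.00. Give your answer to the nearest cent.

Risk-neutral probability p = (e^0.04 − 0.65)/(1.25 − 0.65) = 0.3908/0.6000 = 0.6514
Terminal stock prices: S_u = 150, S_d = 78
Terminal payoffs (S − K): max(5, 0) = 5, max(-67, 0) = 0
Node 0 (S = 120): V_0 = e^(−0.04)·[0.6514·5.0000 + 0.3486·0.0000] = 3.1291

$3.13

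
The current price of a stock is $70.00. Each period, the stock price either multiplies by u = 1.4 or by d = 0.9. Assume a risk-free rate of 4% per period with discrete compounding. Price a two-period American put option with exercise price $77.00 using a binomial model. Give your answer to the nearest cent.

Risk-neutral probability p = (1 + 0.04 − 0.9)/(1.4 − 0.9) = 0.1400/0.5000 = 0.2800
Terminal stock prices: S_uu = 137.2, S_ud = 88.2, S_dd = 56.7
Terminal payoffs (K − S): max(-60.2, 0) = 0, max(-11.2, 0) = 0, max(20.3, 0) = 20.3
Node u (S = 98): continuation = 1/1.04·[0.2800·0.0000 + 0.7200·0.0000] = 0.0000; exercise value = 0.0000 ≤ continuation, so V_u = 0.0000
Node d (S = 63): continuation = 1/1.04·[0.2800·0.0000 + 0.7200·20.3000] = 14.0538; exercise value = 14.0000 ≤ continuation, so V_d = 14.0538
Node 0 (S = 70): continuation = 1/1.04·[0.2800·0.0000 + 0.7200·14.0538] = 9.7296; exercise value = 7.0000 ≤ continuation, so V_0 = 9.7296

$9.73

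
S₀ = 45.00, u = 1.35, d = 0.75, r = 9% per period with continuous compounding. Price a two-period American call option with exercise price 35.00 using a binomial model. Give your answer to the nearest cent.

17.24

Risk-neutral probability p = (e^0.09 − 0.75)/(1.35 − 0.75) = 0.3442/0.6000 = 0.5736
Terminal stock prices: S_uu = 82.01, S_ud = 45.56, S_dd = 25.31
Terminal payoffs (S − K): max(47.01, 0) = 47.01, max(10.56, 0) = 10.56, max(-9.688, 0) = 0
Node u (S = 60.75): continuation = e^(−0.09)·[0.5736·47.0125 + 0.4264·10.5625] = 28.7624; exercise value = 25.7500 ≤ continuation, so V_u = 28.7624
Node d (S = 33.75): continuation = e^(−0.09)·[0.5736·10.5625 + 0.4264·0.0000] = 5.5374; exercise value = 0.0000 ≤ continuation, so V_d = 5.5374
Node 0 (S = 45): continuation = e^(−0.09)·[0.5736·28.7624 + 0.4264·5.5374] = 17.2366; exercise value = 10.0000 ≤ continuation, so V_0 = 17.2366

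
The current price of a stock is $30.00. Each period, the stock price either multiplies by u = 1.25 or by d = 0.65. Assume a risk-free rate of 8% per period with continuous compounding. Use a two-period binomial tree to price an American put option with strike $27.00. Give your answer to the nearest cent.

$2.37

Risk-neutral probability p = (e^0.08 − 0.65)/(1.25 − 0.65) = 0.4333/0.6000 = 0.7221
Terminal stock prices: S_uu = 46.88, S_ud = 24.38, S_dd = 12.68
Terminal payoffs (K − S): max(-19.88, 0) = 0, max(2.625, 0) = 2.625, max(14.32, 0) = 14.32
Node u (S = 37.5): continuation = e^(−0.08)·[0.7221·0.0000 + 0.2779·2.6250] = 0.6733; exercise value = 0.0000 ≤ continuation, so V_u = 0.6733
Node d (S = 19.5): continuation = e^(−0.08)·[0.7221·2.6250 + 0.2779·14.3250] = 5.4241; exercise value = 7.5000 > continuation, so V_d = 7.5000 (exercise)
Node 0 (S = 30): continuation = e^(−0.08)·[0.7221·0.6733 + 0.2779·7.5000] = 2.3725; exercise value = 0.0000 ≤ continuation, so V_0 = 2.3725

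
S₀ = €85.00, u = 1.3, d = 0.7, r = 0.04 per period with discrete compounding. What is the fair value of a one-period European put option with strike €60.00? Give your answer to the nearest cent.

€0.21

Risk-neutral probability p = (1 + 0.04 − 0.7)/(1.3 − 0.7) = 0.3400/0.6000 = 0.5667
Terminal stock prices: S_u = 110.5, S_d = 59.5
Terminal payoffs (K − S): max(-50.5, 0) = 0, max(0.5, 0) = 0.5
Node 0 (S = 85): V_0 = 1/1.04·[0.5667·0.0000 + 0.4333·0.5000] = 0.2083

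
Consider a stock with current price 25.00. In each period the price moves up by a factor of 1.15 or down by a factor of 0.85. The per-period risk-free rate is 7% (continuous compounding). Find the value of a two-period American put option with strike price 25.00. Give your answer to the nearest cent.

1.00

Risk-neutral probability p = (e^0.07 − 0.85)/(1.15 − 0.85) = 0.2225/0.3000 = 0.7417
Terminal stock prices: S_uu = 33.06, S_ud = 24.44, S_dd = 18.06
Terminal payoffs (K − S): max(-8.062, 0) = 0, max(0.5625, 0) = 0.5625, max(6.938, 0) = 6.938
Node u (S = 28.75): continuation = e^(−0.07)·[0.7417·0.0000 + 0.2583·0.5625] = 0.1355; exercise value = 0.0000 ≤ continuation, so V_u = 0.1355
Node d (S = 21.25): continuation = e^(−0.07)·[0.7417·0.5625 + 0.2583·6.9375] = 2.0598; exercise value = 3.7500 > continuation, so V_d = 3.7500 (exercise)
Node 0 (S = 25): continuation = e^(−0.07)·[0.7417·0.1355 + 0.2583·3.7500] = 0.9968; exercise value = 0.0000 ≤ continuation, so V_0 = 0.9968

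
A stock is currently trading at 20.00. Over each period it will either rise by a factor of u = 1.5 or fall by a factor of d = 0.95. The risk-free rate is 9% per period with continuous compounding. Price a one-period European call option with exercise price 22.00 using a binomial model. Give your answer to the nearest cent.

Risk-neutral probability p = (e^0.09 − 0.95)/(1.5 − 0.95) = 0.1442/0.5500 = 0.2621
Terminal stock prices: S_u = 30, S_d = 19
Terminal payoffs (S − K): max(8, 0) = 8, max(-3, 0) = 0
Node 0 (S = 20): V_0 = e^(−0.09)·[0.2621·8.0000 + 0.7379·0.0000] = 1.9166

1.92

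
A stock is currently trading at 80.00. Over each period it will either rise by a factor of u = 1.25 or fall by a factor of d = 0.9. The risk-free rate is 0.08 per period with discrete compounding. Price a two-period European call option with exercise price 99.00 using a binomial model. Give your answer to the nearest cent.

5.90

Risk-neutral probability p = (1 + 0.08 − 0.9)/(1.25 − 0.9) = 0.1800/0.3500 = 0.5143
Terminal stock prices: S_uu = 125, S_ud = 90, S_dd = 64.8
Terminal payoffs (S − K): max(26, 0) = 26, max(-9, 0) = 0, max(-34.2, 0) = 0
Node u (S = 100): V_u = 1/1.08·[0.5143·26.0000 + 0.4857·0.0000] = 12.3810
Node d (S = 72): V_d = 1/1.08·[0.5143·0.0000 + 0.4857·0.0000] = 0.0000
Node 0 (S = 80): V_0 = 1/1.08·[0.5143·12.3810 + 0.4857·0.0000] = 5.8957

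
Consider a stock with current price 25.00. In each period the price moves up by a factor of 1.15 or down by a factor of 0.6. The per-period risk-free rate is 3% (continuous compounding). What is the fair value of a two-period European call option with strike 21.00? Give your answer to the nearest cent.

Risk-neutral probability p = (e^0.03 − 0.6)/(1.15 − 0.6) = 0.4305/0.5500 = 0.7826
Terminal stock prices: S_uu = 33.06, S_ud = 17.25, S_dd = 9
Terminal payoffs (S − K): max(12.06, 0) = 12.06, max(-3.75, 0) = 0, max(-12, 0) = 0
Node u (S = 28.75): V_u = e^(−0.03)·[0.7826·12.0625 + 0.2174·0.0000] = 9.1616
Node d (S = 15): V_d = e^(−0.03)·[0.7826·0.0000 + 0.2174·0.0000] = 0.0000
Node 0 (S = 25): V_0 = e^(−0.03)·[0.7826·9.1616 + 0.2174·0.0000] = 6.9584

6.96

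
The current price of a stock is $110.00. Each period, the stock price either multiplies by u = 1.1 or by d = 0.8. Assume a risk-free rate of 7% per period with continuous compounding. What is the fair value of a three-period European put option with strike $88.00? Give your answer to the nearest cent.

$0.22

Risk-neutral probability p = (e^0.07 − 0.8)/(1.1 − 0.8) = 0.2725/0.3000 = 0.9084
Terminal stock prices: S_uuu = 146.4, S_uud = 106.5, S_udd = 77.44, S_ddd = 56.32
Terminal payoffs (K − S): max(-58.41, 0) = 0, max(-18.48, 0) = 0, max(10.56, 0) = 10.56, max(31.68, 0) = 31.68
Node uu (S = 133.1): V_uu = e^(−0.07)·[0.9084·0.0000 + 0.0916·0.0000] = 0.0000
Node ud (S = 96.8): V_ud = e^(−0.07)·[0.9084·0.0000 + 0.0916·10.5600] = 0.9023
Node dd (S = 70.4): V_dd = e^(−0.07)·[0.9084·10.5600 + 0.0916·31.6800] = 11.6507
Node u (S = 121): V_u = e^(−0.07)·[0.9084·0.0000 + 0.0916·0.9023] = 0.0771
Node d (S = 88): V_d = e^(−0.07)·[0.9084·0.9023 + 0.0916·11.6507] = 1.7597
Node 0 (S = 110): V_0 = e^(−0.07)·[0.9084·0.0771 + 0.0916·1.7597] = 0.2156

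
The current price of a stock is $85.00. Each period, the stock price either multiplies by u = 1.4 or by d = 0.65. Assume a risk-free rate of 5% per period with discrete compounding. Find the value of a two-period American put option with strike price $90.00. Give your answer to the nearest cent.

$18.30

Risk-neutral probability p = (1 + 0.05 − 0.65)/(1.4 − 0.65) = 0.4000/0.7500 = 0.5333
Terminal stock prices: S_uu = 166.6, S_ud = 77.35, S_dd = 35.91
Terminal payoffs (K − S): max(-76.6, 0) = 0, max(12.65, 0) = 12.65, max(54.09, 0) = 54.09
Node u (S = 119): continuation = 1/1.05·[0.5333·0.0000 + 0.4667·12.6500] = 5.6222; exercise value = 0.0000 ≤ continuation, so V_u = 5.6222
Node d (S = 55.25): continuation = 1/1.05·[0.5333·12.6500 + 0.4667·54.0875] = 30.4643; exercise value = 34.7500 > continuation, so V_d = 34.7500 (exercise)
Node 0 (S = 85): continuation = 1/1.05·[0.5333·5.6222 + 0.4667·34.7500] = 18.3002; exercise value = 5.0000 ≤ continuation, so V_0 = 18.3002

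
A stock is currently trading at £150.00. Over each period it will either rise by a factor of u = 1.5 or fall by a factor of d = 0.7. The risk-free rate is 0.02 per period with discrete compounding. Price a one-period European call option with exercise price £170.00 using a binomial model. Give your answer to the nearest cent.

Risk-neutral probability p = (1 + 0.02 − 0.7)/(1.5 − 0.7) = 0.3200/0.8000 = 0.4000
Terminal stock prices: S_u = 225, S_d = 105
Terminal payoffs (S − K): max(55, 0) = 55, max(-65, 0) = 0
Node 0 (S = 150): V_0 = 1/1.02·[0.4000·55.0000 + 0.6000·0.0000] = 21.5686

£21.57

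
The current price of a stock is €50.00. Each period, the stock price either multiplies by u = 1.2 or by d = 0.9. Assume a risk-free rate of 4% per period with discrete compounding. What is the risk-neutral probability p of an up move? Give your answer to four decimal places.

p = 0.4667

Risk-neutral probability p = (1 + 0.04 − 0.9)/(1.2 − 0.9) = 0.1400/0.3000 = 0.4667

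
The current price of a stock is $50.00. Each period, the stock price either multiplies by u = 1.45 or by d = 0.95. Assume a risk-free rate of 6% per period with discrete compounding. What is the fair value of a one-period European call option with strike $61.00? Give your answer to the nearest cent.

$2.39

Risk-neutral probability p = (1 + 0.06 − 0.95)/(1.45 − 0.95) = 0.1100/0.5000 = 0.2200
Terminal stock prices: S_u = 72.5, S_d = 47.5
Terminal payoffs (S − K): max(11.5, 0) = 11.5, max(-13.5, 0) = 0
Node 0 (S = 50): V_0 = 1/1.06·[0.2200·11.5000 + 0.7800·0.0000] = 2.3868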